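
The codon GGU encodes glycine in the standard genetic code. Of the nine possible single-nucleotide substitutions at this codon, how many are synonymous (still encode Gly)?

3

Position 1: none → 0 synonymous.
Position 2: none → 0 synonymous.
Position 3: GGC, GGA, GGG → 3 synonymous.
Total: 0 + 0 + 3 = 3.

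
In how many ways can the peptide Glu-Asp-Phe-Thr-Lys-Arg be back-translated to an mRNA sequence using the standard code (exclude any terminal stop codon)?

Glu: 2 codons.
Asp: 2 codons.
Phe: 2 codons.
Thr: 4 codons.
Lys: 2 codons.
Arg: 6 codons.
2 × 2 × 2 × 4 × 2 × 6 = 384.

384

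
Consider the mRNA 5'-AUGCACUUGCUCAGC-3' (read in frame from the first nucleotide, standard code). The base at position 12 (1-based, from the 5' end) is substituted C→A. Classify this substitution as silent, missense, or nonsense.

silent

Position 12 falls in codon 4: CUC → Leu.
After the substitution the codon is CUA → Leu.
Both encode Leu, so the change is synonymous.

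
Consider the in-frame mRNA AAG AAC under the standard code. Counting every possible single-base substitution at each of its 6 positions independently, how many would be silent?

2

Codon 1 (AAG, Lys): 1 synonymous substitution.
Codon 2 (AAC, Asn): 1 synonymous substitution.
Total: 1 + 1 = 2.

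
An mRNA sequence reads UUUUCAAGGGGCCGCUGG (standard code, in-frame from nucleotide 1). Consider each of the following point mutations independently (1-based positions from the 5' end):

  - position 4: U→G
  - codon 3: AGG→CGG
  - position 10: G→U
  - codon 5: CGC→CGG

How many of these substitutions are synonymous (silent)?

2

Codon 2: UCA (Ser) → GCA (Ala) — missense.
Codon 3: AGG (Arg) → CGG (Arg) — synonymous.
Codon 4: GGC (Gly) → UGC (Cys) — missense.
Codon 5: CGC (Arg) → CGG (Arg) — synonymous.
Synonymous: 2 of 4.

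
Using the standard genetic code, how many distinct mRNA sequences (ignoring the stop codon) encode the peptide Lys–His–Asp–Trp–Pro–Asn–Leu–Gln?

Lys: 2 codons.
His: 2 codons.
Asp: 2 codons.
Trp: 1 codon.
Pro: 4 codons.
Asn: 2 codons.
Leu: 6 codons.
Gln: 2 codons.
2 × 2 × 2 × 1 × 4 × 2 × 6 × 2 = 768.

768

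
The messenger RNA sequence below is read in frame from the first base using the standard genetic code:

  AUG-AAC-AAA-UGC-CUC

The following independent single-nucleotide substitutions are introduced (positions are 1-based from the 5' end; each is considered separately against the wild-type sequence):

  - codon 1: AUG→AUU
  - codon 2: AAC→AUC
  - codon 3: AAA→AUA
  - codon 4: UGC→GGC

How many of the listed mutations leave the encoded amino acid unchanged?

0

Codon 1: AUG (Met) → AUU (Ile) — missense.
Codon 2: AAC (Asn) → AUC (Ile) — missense.
Codon 3: AAA (Lys) → AUA (Ile) — missense.
Codon 4: UGC (Cys) → GGC (Gly) — missense.
Synonymous: 0 of 4.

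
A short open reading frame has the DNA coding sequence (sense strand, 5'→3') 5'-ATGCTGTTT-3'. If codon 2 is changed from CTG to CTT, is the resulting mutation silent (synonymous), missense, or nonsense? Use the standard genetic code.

Position 6 falls in codon 2: CTG → Leu.
After the substitution the codon is CTT → Leu.
Both encode Leu, so the change is synonymous.

silent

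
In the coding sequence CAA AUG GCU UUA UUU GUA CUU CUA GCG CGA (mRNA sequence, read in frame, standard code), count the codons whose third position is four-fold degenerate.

Codon 1 CAA (Gln): third position 2-fold.
Codon 2 AUG (Met): third position 1-fold.
Codon 3 GCU (Ala): third position 4-fold.
Codon 4 UUA (Leu): third position 2-fold.
Codon 5 UUU (Phe): third position 2-fold.
Codon 6 GUA (Val): third position 4-fold.
Codon 7 CUU (Leu): third position 4-fold.
Codon 8 CUA (Leu): third position 4-fold.
Codon 9 GCG (Ala): third position 4-fold.
Codon 10 CGA (Arg): third position 4-fold.
Four-fold degenerate third positions: 6.

6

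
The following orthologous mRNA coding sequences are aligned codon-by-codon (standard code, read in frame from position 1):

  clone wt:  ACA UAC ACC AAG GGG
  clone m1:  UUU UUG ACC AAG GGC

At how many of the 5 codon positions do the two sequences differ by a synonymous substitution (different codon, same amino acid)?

Codon 1: ACA Thr / UUU Phe — nonsynonymous.
Codon 2: UAC Tyr / UUG Leu — nonsynonymous.
Codon 3: ACC Thr / ACC Thr — identical.
Codon 4: AAG Lys / AAG Lys — identical.
Codon 5: GGG Gly / GGC Gly — synonymous.
Synonymous differences: 1.

1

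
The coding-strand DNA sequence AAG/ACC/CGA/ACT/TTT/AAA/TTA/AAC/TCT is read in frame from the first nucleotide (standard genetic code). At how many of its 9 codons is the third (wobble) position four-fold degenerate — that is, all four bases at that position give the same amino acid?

4

Codon 1 AAG (Lys): third position 2-fold.
Codon 2 ACC (Thr): third position 4-fold.
Codon 3 CGA (Arg): third position 4-fold.
Codon 4 ACT (Thr): third position 4-fold.
Codon 5 TTT (Phe): third position 2-fold.
Codon 6 AAA (Lys): third position 2-fold.
Codon 7 TTA (Leu): third position 2-fold.
Codon 8 AAC (Asn): third position 2-fold.
Codon 9 TCT (Ser): third position 4-fold.
Four-fold degenerate third positions: 4.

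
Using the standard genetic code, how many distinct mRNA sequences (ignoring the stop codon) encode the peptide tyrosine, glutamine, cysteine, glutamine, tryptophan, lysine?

32

Tyr: 2 codons.
Gln: 2 codons.
Cys: 2 codons.
Gln: 2 codons.
Trp: 1 codon.
Lys: 2 codons.
2 × 2 × 2 × 2 × 1 × 2 = 32.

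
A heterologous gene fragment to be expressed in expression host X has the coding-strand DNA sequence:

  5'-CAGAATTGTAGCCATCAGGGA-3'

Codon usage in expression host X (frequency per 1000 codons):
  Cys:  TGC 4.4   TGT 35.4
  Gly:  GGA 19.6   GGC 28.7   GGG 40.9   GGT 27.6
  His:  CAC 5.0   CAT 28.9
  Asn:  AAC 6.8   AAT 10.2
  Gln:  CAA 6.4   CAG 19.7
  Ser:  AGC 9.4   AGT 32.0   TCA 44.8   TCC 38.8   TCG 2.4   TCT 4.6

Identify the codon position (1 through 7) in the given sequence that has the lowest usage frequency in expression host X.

Codon 1 CAG (Gln): 19.7 per 1000.
Codon 2 AAT (Asn): 10.2 per 1000.
Codon 3 TGT (Cys): 35.4 per 1000.
Codon 4 AGC (Ser): 9.4 per 1000.
Codon 5 CAT (His): 28.9 per 1000.
Codon 6 CAG (Gln): 19.7 per 1000.
Codon 7 GGA (Gly): 19.6 per 1000.
Lowest frequency is 9.4 at codon 4.

4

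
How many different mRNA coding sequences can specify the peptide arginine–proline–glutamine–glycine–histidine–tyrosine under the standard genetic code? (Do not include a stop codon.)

768

Arg: 6 codons.
Pro: 4 codons.
Gln: 2 codons.
Gly: 4 codons.
His: 2 codons.
Tyr: 2 codons.
6 × 4 × 2 × 4 × 2 × 2 = 768.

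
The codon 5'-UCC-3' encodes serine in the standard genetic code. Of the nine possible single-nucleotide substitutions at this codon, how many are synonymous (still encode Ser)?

3

Position 1: none → 0 synonymous.
Position 2: none → 0 synonymous.
Position 3: UCU, UCA, UCG → 3 synonymous.
Total: 0 + 0 + 3 = 3.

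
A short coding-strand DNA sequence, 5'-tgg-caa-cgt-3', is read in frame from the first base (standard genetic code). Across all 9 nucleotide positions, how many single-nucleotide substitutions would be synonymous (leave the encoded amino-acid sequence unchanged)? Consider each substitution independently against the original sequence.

Codon 1 (TGG, Trp): 0 synonymous substitutions.
Codon 2 (CAA, Gln): 1 synonymous substitution.
Codon 3 (CGT, Arg): 3 synonymous substitutions.
Total: 0 + 1 + 3 = 4.

4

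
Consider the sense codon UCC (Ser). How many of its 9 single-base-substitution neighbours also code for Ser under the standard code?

3

Position 1: none → 0 synonymous.
Position 2: none → 0 synonymous.
Position 3: UCU, UCA, UCG → 3 synonymous.
Total: 0 + 0 + 3 = 3.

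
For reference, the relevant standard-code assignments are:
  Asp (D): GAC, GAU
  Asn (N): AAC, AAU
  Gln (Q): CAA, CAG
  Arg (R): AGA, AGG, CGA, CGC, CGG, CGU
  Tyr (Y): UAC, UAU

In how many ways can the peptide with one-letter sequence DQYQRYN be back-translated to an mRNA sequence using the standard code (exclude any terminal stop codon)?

Asp: 2 codons.
Gln: 2 codons.
Tyr: 2 codons.
Gln: 2 codons.
Arg: 6 codons.
Tyr: 2 codons.
Asn: 2 codons.
2 × 2 × 2 × 2 × 6 × 2 × 2 = 384.

384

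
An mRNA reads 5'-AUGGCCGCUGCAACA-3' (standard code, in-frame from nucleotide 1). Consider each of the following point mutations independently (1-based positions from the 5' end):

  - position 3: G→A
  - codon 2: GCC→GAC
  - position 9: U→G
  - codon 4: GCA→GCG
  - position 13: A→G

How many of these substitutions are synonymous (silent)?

2

Codon 1: AUG (Met) → AUA (Ile) — missense.
Codon 2: GCC (Ala) → GAC (Asp) — missense.
Codon 3: GCU (Ala) → GCG (Ala) — synonymous.
Codon 4: GCA (Ala) → GCG (Ala) — synonymous.
Codon 5: ACA (Thr) → GCA (Ala) — missense.
Synonymous: 2 of 5.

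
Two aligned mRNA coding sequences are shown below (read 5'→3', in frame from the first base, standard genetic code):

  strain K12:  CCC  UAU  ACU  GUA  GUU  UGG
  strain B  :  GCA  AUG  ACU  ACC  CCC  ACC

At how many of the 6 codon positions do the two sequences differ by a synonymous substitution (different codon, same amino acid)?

0

Codon 1: CCC Pro / GCA Ala — nonsynonymous.
Codon 2: UAU Tyr / AUG Met — nonsynonymous.
Codon 3: ACU Thr / ACU Thr — identical.
Codon 4: GUA Val / ACC Thr — nonsynonymous.
Codon 5: GUU Val / CCC Pro — nonsynonymous.
Codon 6: UGG Trp / ACC Thr — nonsynonymous.
Synonymous differences: 0.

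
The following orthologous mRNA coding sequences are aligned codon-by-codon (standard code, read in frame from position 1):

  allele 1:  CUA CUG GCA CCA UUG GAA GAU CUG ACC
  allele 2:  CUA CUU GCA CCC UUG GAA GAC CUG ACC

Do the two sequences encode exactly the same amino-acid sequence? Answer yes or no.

yes

Codon 1: CUA Leu / CUA Leu — identical.
Codon 2: CUG Leu / CUU Leu — synonymous.
Codon 3: GCA Ala / GCA Ala — identical.
Codon 4: CCA Pro / CCC Pro — synonymous.
Codon 5: UUG Leu / UUG Leu — identical.
Codon 6: GAA Glu / GAA Glu — identical.
Codon 7: GAU Asp / GAC Asp — synonymous.
Codon 8: CUG Leu / CUG Leu — identical.
Codon 9: ACC Thr / ACC Thr — identical.
Nonsynonymous differences: 0 → same protein.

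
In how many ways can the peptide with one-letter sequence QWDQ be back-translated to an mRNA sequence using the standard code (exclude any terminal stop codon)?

8

Gln: 2 codons.
Trp: 1 codon.
Asp: 2 codons.
Gln: 2 codons.
2 × 1 × 2 × 2 = 8.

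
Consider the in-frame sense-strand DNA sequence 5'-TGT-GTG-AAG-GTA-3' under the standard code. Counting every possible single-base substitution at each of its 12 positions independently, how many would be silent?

8

Codon 1 (TGT, Cys): 1 synonymous substitution.
Codon 2 (GTG, Val): 3 synonymous substitutions.
Codon 3 (AAG, Lys): 1 synonymous substitution.
Codon 4 (GTA, Val): 3 synonymous substitutions.
Total: 1 + 3 + 1 + 3 = 8.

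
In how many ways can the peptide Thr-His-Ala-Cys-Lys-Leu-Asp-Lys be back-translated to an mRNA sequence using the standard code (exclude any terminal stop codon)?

3072

Thr: 4 codons.
His: 2 codons.
Ala: 4 codons.
Cys: 2 codons.
Lys: 2 codons.
Leu: 6 codons.
Asp: 2 codons.
Lys: 2 codons.
4 × 2 × 4 × 2 × 2 × 6 × 2 × 2 = 3072.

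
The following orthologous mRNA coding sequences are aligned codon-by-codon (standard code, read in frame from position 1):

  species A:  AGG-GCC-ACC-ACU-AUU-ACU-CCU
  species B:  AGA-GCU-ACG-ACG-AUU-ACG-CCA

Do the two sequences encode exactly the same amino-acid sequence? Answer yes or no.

yes

Codon 1: AGG Arg / AGA Arg — synonymous.
Codon 2: GCC Ala / GCU Ala — synonymous.
Codon 3: ACC Thr / ACG Thr — synonymous.
Codon 4: ACU Thr / ACG Thr — synonymous.
Codon 5: AUU Ile / AUU Ile — identical.
Codon 6: ACU Thr / ACG Thr — synonymous.
Codon 7: CCU Pro / CCA Pro — synonymous.
Nonsynonymous differences: 0 → same protein.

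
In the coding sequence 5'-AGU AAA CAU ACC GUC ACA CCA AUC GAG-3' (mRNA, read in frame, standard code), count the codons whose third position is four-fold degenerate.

4

Codon 1 AGU (Ser): third position 2-fold.
Codon 2 AAA (Lys): third position 2-fold.
Codon 3 CAU (His): third position 2-fold.
Codon 4 ACC (Thr): third position 4-fold.
Codon 5 GUC (Val): third position 4-fold.
Codon 6 ACA (Thr): third position 4-fold.
Codon 7 CCA (Pro): third position 4-fold.
Codon 8 AUC (Ile): third position 3-fold.
Codon 9 GAG (Glu): third position 2-fold.
Four-fold degenerate third positions: 4.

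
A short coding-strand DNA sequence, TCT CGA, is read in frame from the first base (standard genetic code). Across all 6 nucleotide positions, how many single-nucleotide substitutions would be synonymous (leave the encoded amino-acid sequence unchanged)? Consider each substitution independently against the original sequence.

7

Codon 1 (TCT, Ser): 3 synonymous substitutions.
Codon 2 (CGA, Arg): 4 synonymous substitutions.
Total: 3 + 4 = 7.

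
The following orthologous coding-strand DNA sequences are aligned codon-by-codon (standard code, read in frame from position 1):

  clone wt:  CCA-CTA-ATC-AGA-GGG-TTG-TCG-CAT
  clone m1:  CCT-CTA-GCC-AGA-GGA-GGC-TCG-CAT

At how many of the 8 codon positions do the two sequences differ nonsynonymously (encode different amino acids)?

2

Codon 1: CCA Pro / CCT Pro — synonymous.
Codon 2: CTA Leu / CTA Leu — identical.
Codon 3: ATC Ile / GCC Ala — nonsynonymous.
Codon 4: AGA Arg / AGA Arg — identical.
Codon 5: GGG Gly / GGA Gly — synonymous.
Codon 6: TTG Leu / GGC Gly — nonsynonymous.
Codon 7: TCG Ser / TCG Ser — identical.
Codon 8: CAT His / CAT His — identical.
Nonsynonymous differences: 2.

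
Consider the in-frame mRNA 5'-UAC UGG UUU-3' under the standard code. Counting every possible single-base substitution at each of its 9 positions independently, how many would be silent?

2

Codon 1 (UAC, Tyr): 1 synonymous substitution.
Codon 2 (UGG, Trp): 0 synonymous substitutions.
Codon 3 (UUU, Phe): 1 synonymous substitution.
Total: 1 + 0 + 1 = 2.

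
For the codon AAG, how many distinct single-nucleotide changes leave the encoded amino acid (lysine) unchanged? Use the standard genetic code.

1

Position 1: none → 0 synonymous.
Position 2: none → 0 synonymous.
Position 3: AAA → 1 synonymous.
Total: 0 + 0 + 1 = 1.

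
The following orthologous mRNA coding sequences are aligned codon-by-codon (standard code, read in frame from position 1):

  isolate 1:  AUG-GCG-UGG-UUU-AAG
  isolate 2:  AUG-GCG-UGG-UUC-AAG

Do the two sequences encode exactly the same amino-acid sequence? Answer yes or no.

Codon 1: AUG Met / AUG Met — identical.
Codon 2: GCG Ala / GCG Ala — identical.
Codon 3: UGG Trp / UGG Trp — identical.
Codon 4: UUU Phe / UUC Phe — synonymous.
Codon 5: AAG Lys / AAG Lys — identical.
Nonsynonymous differences: 0 → same protein.

yes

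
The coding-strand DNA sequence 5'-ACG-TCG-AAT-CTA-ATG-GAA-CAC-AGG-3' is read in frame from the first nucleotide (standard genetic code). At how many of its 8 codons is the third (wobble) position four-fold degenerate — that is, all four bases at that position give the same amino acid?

Codon 1 ACG (Thr): third position 4-fold.
Codon 2 TCG (Ser): third position 4-fold.
Codon 3 AAT (Asn): third position 2-fold.
Codon 4 CTA (Leu): third position 4-fold.
Codon 5 ATG (Met): third position 1-fold.
Codon 6 GAA (Glu): third position 2-fold.
Codon 7 CAC (His): third position 2-fold.
Codon 8 AGG (Arg): third position 2-fold.
Four-fold degenerate third positions: 3.

3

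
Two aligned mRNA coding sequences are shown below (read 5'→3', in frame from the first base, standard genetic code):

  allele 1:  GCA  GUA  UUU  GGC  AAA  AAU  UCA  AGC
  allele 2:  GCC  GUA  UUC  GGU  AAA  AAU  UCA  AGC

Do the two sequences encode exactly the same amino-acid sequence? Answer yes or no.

Codon 1: GCA Ala / GCC Ala — synonymous.
Codon 2: GUA Val / GUA Val — identical.
Codon 3: UUU Phe / UUC Phe — synonymous.
Codon 4: GGC Gly / GGU Gly — synonymous.
Codon 5: AAA Lys / AAA Lys — identical.
Codon 6: AAU Asn / AAU Asn — identical.
Codon 7: UCA Ser / UCA Ser — identical.
Codon 8: AGC Ser / AGC Ser — identical.
Nonsynonymous differences: 0 → same protein.

yes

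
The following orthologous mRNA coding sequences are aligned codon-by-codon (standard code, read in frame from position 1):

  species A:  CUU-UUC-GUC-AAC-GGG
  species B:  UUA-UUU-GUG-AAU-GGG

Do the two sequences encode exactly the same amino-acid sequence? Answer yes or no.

yes

Codon 1: CUU Leu / UUA Leu — synonymous.
Codon 2: UUC Phe / UUU Phe — synonymous.
Codon 3: GUC Val / GUG Val — synonymous.
Codon 4: AAC Asn / AAU Asn — synonymous.
Codon 5: GGG Gly / GGG Gly — identical.
Nonsynonymous differences: 0 → same protein.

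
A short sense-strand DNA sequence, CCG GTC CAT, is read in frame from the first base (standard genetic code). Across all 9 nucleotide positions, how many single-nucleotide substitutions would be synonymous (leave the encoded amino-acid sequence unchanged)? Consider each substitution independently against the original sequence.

Codon 1 (CCG, Pro): 3 synonymous substitutions.
Codon 2 (GTC, Val): 3 synonymous substitutions.
Codon 3 (CAT, His): 1 synonymous substitution.
Total: 3 + 3 + 1 = 7.

7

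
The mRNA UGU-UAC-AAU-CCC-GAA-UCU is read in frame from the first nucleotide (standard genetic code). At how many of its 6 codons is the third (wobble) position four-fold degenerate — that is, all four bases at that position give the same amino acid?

2

Codon 1 UGU (Cys): third position 2-fold.
Codon 2 UAC (Tyr): third position 2-fold.
Codon 3 AAU (Asn): third position 2-fold.
Codon 4 CCC (Pro): third position 4-fold.
Codon 5 GAA (Glu): third position 2-fold.
Codon 6 UCU (Ser): third position 4-fold.
Four-fold degenerate third positions: 2.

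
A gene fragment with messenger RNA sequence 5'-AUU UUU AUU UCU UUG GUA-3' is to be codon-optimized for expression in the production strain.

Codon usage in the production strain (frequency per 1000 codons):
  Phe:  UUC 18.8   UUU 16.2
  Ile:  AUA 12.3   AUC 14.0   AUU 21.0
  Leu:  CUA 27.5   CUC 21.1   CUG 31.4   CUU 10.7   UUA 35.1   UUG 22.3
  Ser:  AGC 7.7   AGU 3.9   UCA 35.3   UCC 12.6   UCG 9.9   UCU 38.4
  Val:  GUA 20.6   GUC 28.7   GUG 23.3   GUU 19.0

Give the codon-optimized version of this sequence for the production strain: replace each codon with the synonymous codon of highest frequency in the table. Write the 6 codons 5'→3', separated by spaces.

Codon 1 (Ile): best is AUU at 21.0.
Codon 2 (Phe): best is UUC at 18.8.
Codon 3 (Ile): best is AUU at 21.0.
Codon 4 (Ser): best is UCU at 38.4.
Codon 5 (Leu): best is UUA at 35.1.
Codon 6 (Val): best is GUC at 28.7.

AUU UUC AUU UCU UUA GUC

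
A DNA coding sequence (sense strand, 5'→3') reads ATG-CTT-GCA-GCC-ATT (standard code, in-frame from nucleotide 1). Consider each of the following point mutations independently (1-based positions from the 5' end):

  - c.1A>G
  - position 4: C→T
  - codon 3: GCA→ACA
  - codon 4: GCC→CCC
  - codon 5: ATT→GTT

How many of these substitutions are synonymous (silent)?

Codon 1: ATG (Met) → GTG (Val) — missense.
Codon 2: CTT (Leu) → TTT (Phe) — missense.
Codon 3: GCA (Ala) → ACA (Thr) — missense.
Codon 4: GCC (Ala) → CCC (Pro) — missense.
Codon 5: ATT (Ile) → GTT (Val) — missense.
Synonymous: 0 of 5.

0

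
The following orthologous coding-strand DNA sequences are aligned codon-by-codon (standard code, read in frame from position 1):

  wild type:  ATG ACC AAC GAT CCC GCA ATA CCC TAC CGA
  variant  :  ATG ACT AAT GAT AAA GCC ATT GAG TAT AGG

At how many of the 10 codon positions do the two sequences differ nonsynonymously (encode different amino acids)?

Codon 1: ATG Met / ATG Met — identical.
Codon 2: ACC Thr / ACT Thr — synonymous.
Codon 3: AAC Asn / AAT Asn — synonymous.
Codon 4: GAT Asp / GAT Asp — identical.
Codon 5: CCC Pro / AAA Lys — nonsynonymous.
Codon 6: GCA Ala / GCC Ala — synonymous.
Codon 7: ATA Ile / ATT Ile — synonymous.
Codon 8: CCC Pro / GAG Glu — nonsynonymous.
Codon 9: TAC Tyr / TAT Tyr — synonymous.
Codon 10: CGA Arg / AGG Arg — synonymous.
Nonsynonymous differences: 2.

2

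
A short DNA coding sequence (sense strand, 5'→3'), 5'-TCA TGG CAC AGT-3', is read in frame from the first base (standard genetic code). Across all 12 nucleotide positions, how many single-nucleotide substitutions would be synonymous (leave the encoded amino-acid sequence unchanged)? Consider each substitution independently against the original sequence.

5

Codon 1 (TCA, Ser): 3 synonymous substitutions.
Codon 2 (TGG, Trp): 0 synonymous substitutions.
Codon 3 (CAC, His): 1 synonymous substitution.
Codon 4 (AGT, Ser): 1 synonymous substitution.
Total: 3 + 0 + 1 + 1 = 5.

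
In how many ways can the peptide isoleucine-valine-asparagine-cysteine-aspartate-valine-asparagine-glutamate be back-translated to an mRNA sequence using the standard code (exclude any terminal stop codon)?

1536

Ile: 3 codons.
Val: 4 codons.
Asn: 2 codons.
Cys: 2 codons.
Asp: 2 codons.
Val: 4 codons.
Asn: 2 codons.
Glu: 2 codons.
3 × 4 × 2 × 2 × 2 × 4 × 2 × 2 = 1536.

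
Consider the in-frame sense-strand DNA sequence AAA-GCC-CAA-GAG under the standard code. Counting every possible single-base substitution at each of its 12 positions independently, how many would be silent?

Codon 1 (AAA, Lys): 1 synonymous substitution.
Codon 2 (GCC, Ala): 3 synonymous substitutions.
Codon 3 (CAA, Gln): 1 synonymous substitution.
Codon 4 (GAG, Glu): 1 synonymous substitution.
Total: 1 + 3 + 1 + 1 = 6.

6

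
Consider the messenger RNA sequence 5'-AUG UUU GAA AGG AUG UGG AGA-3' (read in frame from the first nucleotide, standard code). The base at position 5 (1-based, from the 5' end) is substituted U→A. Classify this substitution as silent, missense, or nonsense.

Position 5 falls in codon 2: UUU → Phe.
After the substitution the codon is UAU → Tyr.
Phe ≠ Tyr, so this is a missense mutation.

missense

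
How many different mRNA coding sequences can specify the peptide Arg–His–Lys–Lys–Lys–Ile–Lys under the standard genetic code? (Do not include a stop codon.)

576

Arg: 6 codons.
His: 2 codons.
Lys: 2 codons.
Lys: 2 codons.
Lys: 2 codons.
Ile: 3 codons.
Lys: 2 codons.
6 × 2 × 2 × 2 × 2 × 3 × 2 = 576.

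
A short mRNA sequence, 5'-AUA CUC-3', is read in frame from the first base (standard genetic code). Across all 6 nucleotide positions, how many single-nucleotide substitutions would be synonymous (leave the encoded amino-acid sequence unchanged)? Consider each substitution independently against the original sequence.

Codon 1 (AUA, Ile): 2 synonymous substitutions.
Codon 2 (CUC, Leu): 3 synonymous substitutions.
Total: 2 + 3 = 5.

5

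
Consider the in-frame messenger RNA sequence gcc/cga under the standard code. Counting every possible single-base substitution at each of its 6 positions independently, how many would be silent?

7

Codon 1 (GCC, Ala): 3 synonymous substitutions.
Codon 2 (CGA, Arg): 4 synonymous substitutions.
Total: 3 + 4 = 7.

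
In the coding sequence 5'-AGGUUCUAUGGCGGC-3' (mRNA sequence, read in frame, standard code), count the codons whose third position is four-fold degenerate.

2

Codon 1 AGG (Arg): third position 2-fold.
Codon 2 UUC (Phe): third position 2-fold.
Codon 3 UAU (Tyr): third position 2-fold.
Codon 4 GGC (Gly): third position 4-fold.
Codon 5 GGC (Gly): third position 4-fold.
Four-fold degenerate third positions: 2.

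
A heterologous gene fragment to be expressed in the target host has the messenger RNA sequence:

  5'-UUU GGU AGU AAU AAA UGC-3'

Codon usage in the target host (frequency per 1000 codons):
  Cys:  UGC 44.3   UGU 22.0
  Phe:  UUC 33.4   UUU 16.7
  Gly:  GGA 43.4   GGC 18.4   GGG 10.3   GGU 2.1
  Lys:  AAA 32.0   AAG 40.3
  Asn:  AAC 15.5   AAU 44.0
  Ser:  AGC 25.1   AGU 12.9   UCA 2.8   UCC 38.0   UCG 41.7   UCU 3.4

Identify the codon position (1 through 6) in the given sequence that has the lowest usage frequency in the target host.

Codon 1 UUU (Phe): 16.7 per 1000.
Codon 2 GGU (Gly): 2.1 per 1000.
Codon 3 AGU (Ser): 12.9 per 1000.
Codon 4 AAU (Asn): 44.0 per 1000.
Codon 5 AAA (Lys): 32.0 per 1000.
Codon 6 UGC (Cys): 44.3 per 1000.
Lowest frequency is 2.1 at codon 2.

2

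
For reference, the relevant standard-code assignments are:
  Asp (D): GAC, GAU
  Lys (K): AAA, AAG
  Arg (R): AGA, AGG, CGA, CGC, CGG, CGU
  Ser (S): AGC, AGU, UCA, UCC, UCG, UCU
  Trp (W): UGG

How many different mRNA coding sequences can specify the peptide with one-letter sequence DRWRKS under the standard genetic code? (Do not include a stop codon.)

Asp: 2 codons.
Arg: 6 codons.
Trp: 1 codon.
Arg: 6 codons.
Lys: 2 codons.
Ser: 6 codons.
2 × 6 × 1 × 6 × 2 × 6 = 864.

864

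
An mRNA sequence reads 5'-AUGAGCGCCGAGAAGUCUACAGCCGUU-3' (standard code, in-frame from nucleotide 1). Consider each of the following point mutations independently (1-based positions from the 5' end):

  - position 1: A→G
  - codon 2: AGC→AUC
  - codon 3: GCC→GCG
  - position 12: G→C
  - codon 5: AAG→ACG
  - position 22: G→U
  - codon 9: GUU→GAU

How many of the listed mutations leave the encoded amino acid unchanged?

Codon 1: AUG (Met) → GUG (Val) — missense.
Codon 2: AGC (Ser) → AUC (Ile) — missense.
Codon 3: GCC (Ala) → GCG (Ala) — synonymous.
Codon 4: GAG (Glu) → GAC (Asp) — missense.
Codon 5: AAG (Lys) → ACG (Thr) — missense.
Codon 8: GCC (Ala) → UCC (Ser) — missense.
Codon 9: GUU (Val) → GAU (Asp) — missense.
Synonymous: 1 of 7.

1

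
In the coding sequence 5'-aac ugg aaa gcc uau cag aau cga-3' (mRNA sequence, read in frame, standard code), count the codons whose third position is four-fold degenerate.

Codon 1 AAC (Asn): third position 2-fold.
Codon 2 UGG (Trp): third position 1-fold.
Codon 3 AAA (Lys): third position 2-fold.
Codon 4 GCC (Ala): third position 4-fold.
Codon 5 UAU (Tyr): third position 2-fold.
Codon 6 CAG (Gln): third position 2-fold.
Codon 7 AAU (Asn): third position 2-fold.
Codon 8 CGA (Arg): third position 4-fold.
Four-fold degenerate third positions: 2.

2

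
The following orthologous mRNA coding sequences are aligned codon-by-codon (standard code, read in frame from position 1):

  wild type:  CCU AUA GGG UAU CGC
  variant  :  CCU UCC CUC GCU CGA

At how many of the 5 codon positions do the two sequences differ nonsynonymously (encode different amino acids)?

Codon 1: CCU Pro / CCU Pro — identical.
Codon 2: AUA Ile / UCC Ser — nonsynonymous.
Codon 3: GGG Gly / CUC Leu — nonsynonymous.
Codon 4: UAU Tyr / GCU Ala — nonsynonymous.
Codon 5: CGC Arg / CGA Arg — synonymous.
Nonsynonymous differences: 3.

3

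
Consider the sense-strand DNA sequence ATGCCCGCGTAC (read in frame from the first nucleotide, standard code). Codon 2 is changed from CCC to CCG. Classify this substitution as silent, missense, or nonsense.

silent

Position 6 falls in codon 2: CCC → Pro.
After the substitution the codon is CCG → Pro.
Both encode Pro, so the change is synonymous.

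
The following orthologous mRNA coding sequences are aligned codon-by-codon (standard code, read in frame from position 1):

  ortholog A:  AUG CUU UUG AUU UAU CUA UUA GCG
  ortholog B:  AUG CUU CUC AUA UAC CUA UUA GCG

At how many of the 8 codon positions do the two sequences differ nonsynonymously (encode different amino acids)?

Codon 1: AUG Met / AUG Met — identical.
Codon 2: CUU Leu / CUU Leu — identical.
Codon 3: UUG Leu / CUC Leu — synonymous.
Codon 4: AUU Ile / AUA Ile — synonymous.
Codon 5: UAU Tyr / UAC Tyr — synonymous.
Codon 6: CUA Leu / CUA Leu — identical.
Codon 7: UUA Leu / UUA Leu — identical.
Codon 8: GCG Ala / GCG Ala — identical.
Nonsynonymous differences: 0.

0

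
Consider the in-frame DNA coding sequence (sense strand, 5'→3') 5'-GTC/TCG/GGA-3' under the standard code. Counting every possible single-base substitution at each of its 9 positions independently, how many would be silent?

9

Codon 1 (GTC, Val): 3 synonymous substitutions.
Codon 2 (TCG, Ser): 3 synonymous substitutions.
Codon 3 (GGA, Gly): 3 synonymous substitutions.
Total: 3 + 3 + 3 = 9.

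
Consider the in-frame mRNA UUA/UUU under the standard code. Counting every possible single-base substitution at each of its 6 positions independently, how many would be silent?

Codon 1 (UUA, Leu): 2 synonymous substitutions.
Codon 2 (UUU, Phe): 1 synonymous substitution.
Total: 2 + 1 = 3.

3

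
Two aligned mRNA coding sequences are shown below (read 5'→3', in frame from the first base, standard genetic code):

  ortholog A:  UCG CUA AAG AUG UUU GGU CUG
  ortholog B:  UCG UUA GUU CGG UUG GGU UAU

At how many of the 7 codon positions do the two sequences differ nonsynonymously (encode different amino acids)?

Codon 1: UCG Ser / UCG Ser — identical.
Codon 2: CUA Leu / UUA Leu — synonymous.
Codon 3: AAG Lys / GUU Val — nonsynonymous.
Codon 4: AUG Met / CGG Arg — nonsynonymous.
Codon 5: UUU Phe / UUG Leu — nonsynonymous.
Codon 6: GGU Gly / GGU Gly — identical.
Codon 7: CUG Leu / UAU Tyr — nonsynonymous.
Nonsynonymous differences: 4.

4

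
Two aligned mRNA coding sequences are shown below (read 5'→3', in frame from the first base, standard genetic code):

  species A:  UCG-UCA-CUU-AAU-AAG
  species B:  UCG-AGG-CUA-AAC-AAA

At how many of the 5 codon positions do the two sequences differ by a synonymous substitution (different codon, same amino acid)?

Codon 1: UCG Ser / UCG Ser — identical.
Codon 2: UCA Ser / AGG Arg — nonsynonymous.
Codon 3: CUU Leu / CUA Leu — synonymous.
Codon 4: AAU Asn / AAC Asn — synonymous.
Codon 5: AAG Lys / AAA Lys — synonymous.
Synonymous differences: 3.

3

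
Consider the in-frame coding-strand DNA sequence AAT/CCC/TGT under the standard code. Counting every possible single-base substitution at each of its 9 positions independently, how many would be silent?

5

Codon 1 (AAT, Asn): 1 synonymous substitution.
Codon 2 (CCC, Pro): 3 synonymous substitutions.
Codon 3 (TGT, Cys): 1 synonymous substitution.
Total: 1 + 3 + 1 = 5.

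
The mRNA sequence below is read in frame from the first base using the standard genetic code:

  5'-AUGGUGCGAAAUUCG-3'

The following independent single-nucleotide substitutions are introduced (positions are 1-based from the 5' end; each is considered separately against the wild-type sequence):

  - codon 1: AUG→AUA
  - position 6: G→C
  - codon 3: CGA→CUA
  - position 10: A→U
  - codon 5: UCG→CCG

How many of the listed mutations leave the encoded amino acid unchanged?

1

Codon 1: AUG (Met) → AUA (Ile) — missense.
Codon 2: GUG (Val) → GUC (Val) — synonymous.
Codon 3: CGA (Arg) → CUA (Leu) — missense.
Codon 4: AAU (Asn) → UAU (Tyr) — missense.
Codon 5: UCG (Ser) → CCG (Pro) — missense.
Synonymous: 1 of 5.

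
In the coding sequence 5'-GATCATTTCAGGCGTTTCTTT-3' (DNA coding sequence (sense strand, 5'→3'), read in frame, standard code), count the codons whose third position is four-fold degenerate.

Codon 1 GAT (Asp): third position 2-fold.
Codon 2 CAT (His): third position 2-fold.
Codon 3 TTC (Phe): third position 2-fold.
Codon 4 AGG (Arg): third position 2-fold.
Codon 5 CGT (Arg): third position 4-fold.
Codon 6 TTC (Phe): third position 2-fold.
Codon 7 TTT (Phe): third position 2-fold.
Four-fold degenerate third positions: 1.

1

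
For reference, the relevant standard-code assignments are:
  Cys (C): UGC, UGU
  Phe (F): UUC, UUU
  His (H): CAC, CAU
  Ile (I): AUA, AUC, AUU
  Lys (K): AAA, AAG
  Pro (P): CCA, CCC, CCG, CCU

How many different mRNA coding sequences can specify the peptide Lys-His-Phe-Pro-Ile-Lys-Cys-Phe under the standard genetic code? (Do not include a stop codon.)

Lys: 2 codons.
His: 2 codons.
Phe: 2 codons.
Pro: 4 codons.
Ile: 3 codons.
Lys: 2 codons.
Cys: 2 codons.
Phe: 2 codons.
2 × 2 × 2 × 4 × 3 × 2 × 2 × 2 = 768.

768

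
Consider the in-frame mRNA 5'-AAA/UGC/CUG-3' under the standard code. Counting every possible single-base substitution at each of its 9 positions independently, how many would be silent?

6

Codon 1 (AAA, Lys): 1 synonymous substitution.
Codon 2 (UGC, Cys): 1 synonymous substitution.
Codon 3 (CUG, Leu): 4 synonymous substitutions.
Total: 1 + 1 + 4 = 6.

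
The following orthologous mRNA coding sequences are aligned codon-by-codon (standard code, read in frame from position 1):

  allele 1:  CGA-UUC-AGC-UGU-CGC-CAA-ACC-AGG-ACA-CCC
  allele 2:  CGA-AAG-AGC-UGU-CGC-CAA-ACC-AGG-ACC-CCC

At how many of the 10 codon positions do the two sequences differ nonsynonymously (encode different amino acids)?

Codon 1: CGA Arg / CGA Arg — identical.
Codon 2: UUC Phe / AAG Lys — nonsynonymous.
Codon 3: AGC Ser / AGC Ser — identical.
Codon 4: UGU Cys / UGU Cys — identical.
Codon 5: CGC Arg / CGC Arg — identical.
Codon 6: CAA Gln / CAA Gln — identical.
Codon 7: ACC Thr / ACC Thr — identical.
Codon 8: AGG Arg / AGG Arg — identical.
Codon 9: ACA Thr / ACC Thr — synonymous.
Codon 10: CCC Pro / CCC Pro — identical.
Nonsynonymous differences: 1.

1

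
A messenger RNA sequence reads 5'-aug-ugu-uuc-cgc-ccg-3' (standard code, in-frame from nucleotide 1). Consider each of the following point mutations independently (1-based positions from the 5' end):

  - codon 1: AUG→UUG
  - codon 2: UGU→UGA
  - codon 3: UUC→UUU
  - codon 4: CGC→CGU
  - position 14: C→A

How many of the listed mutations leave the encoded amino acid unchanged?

Codon 1: AUG (Met) → UUG (Leu) — missense.
Codon 2: UGU (Cys) → UGA (Stop) — nonsense.
Codon 3: UUC (Phe) → UUU (Phe) — synonymous.
Codon 4: CGC (Arg) → CGU (Arg) — synonymous.
Codon 5: CCG (Pro) → CAG (Gln) — missense.
Synonymous: 2 of 5.

2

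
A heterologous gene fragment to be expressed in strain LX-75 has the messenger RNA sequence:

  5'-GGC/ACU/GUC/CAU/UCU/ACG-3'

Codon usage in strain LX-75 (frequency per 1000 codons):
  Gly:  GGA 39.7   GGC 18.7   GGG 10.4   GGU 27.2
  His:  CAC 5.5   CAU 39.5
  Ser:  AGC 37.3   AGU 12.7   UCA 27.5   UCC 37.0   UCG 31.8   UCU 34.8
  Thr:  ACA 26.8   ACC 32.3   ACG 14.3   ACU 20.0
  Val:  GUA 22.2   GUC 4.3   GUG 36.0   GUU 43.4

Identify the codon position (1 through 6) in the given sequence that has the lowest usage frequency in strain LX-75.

Codon 1 GGC (Gly): 18.7 per 1000.
Codon 2 ACU (Thr): 20.0 per 1000.
Codon 3 GUC (Val): 4.3 per 1000.
Codon 4 CAU (His): 39.5 per 1000.
Codon 5 UCU (Ser): 34.8 per 1000.
Codon 6 ACG (Thr): 14.3 per 1000.
Lowest frequency is 4.3 at codon 3.

3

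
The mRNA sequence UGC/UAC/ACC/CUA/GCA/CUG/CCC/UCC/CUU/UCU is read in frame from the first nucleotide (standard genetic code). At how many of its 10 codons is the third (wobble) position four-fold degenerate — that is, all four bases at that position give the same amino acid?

8

Codon 1 UGC (Cys): third position 2-fold.
Codon 2 UAC (Tyr): third position 2-fold.
Codon 3 ACC (Thr): third position 4-fold.
Codon 4 CUA (Leu): third position 4-fold.
Codon 5 GCA (Ala): third position 4-fold.
Codon 6 CUG (Leu): third position 4-fold.
Codon 7 CCC (Pro): third position 4-fold.
Codon 8 UCC (Ser): third position 4-fold.
Codon 9 CUU (Leu): third position 4-fold.
Codon 10 UCU (Ser): third position 4-fold.
Four-fold degenerate third positions: 8.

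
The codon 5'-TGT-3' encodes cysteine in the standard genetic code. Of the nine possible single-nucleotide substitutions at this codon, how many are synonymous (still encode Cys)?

1

Position 1: none → 0 synonymous.
Position 2: none → 0 synonymous.
Position 3: TGC → 1 synonymous.
Total: 0 + 0 + 1 = 1.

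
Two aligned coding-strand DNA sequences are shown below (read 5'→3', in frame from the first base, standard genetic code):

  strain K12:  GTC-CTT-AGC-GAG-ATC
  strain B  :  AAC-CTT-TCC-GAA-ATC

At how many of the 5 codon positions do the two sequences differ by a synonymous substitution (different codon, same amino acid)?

Codon 1: GTC Val / AAC Asn — nonsynonymous.
Codon 2: CTT Leu / CTT Leu — identical.
Codon 3: AGC Ser / TCC Ser — synonymous.
Codon 4: GAG Glu / GAA Glu — synonymous.
Codon 5: ATC Ile / ATC Ile — identical.
Synonymous differences: 2.

2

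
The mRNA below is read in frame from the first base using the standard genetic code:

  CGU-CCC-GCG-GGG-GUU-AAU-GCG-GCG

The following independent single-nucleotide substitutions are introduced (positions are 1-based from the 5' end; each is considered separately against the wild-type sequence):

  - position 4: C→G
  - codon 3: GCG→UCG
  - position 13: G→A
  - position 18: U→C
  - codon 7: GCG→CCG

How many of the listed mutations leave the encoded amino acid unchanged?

1

Codon 2: CCC (Pro) → GCC (Ala) — missense.
Codon 3: GCG (Ala) → UCG (Ser) — missense.
Codon 5: GUU (Val) → AUU (Ile) — missense.
Codon 6: AAU (Asn) → AAC (Asn) — synonymous.
Codon 7: GCG (Ala) → CCG (Pro) — missense.
Synonymous: 1 of 5.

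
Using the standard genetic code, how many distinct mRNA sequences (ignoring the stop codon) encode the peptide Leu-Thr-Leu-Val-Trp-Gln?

Leu: 6 codons.
Thr: 4 codons.
Leu: 6 codons.
Val: 4 codons.
Trp: 1 codon.
Gln: 2 codons.
6 × 4 × 6 × 4 × 1 × 2 = 1152.

1152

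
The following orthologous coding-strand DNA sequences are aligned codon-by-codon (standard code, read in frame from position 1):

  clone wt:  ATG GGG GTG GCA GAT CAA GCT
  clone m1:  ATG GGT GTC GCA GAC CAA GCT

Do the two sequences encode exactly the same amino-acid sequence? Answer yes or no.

Codon 1: ATG Met / ATG Met — identical.
Codon 2: GGG Gly / GGT Gly — synonymous.
Codon 3: GTG Val / GTC Val — synonymous.
Codon 4: GCA Ala / GCA Ala — identical.
Codon 5: GAT Asp / GAC Asp — synonymous.
Codon 6: CAA Gln / CAA Gln — identical.
Codon 7: GCT Ala / GCT Ala — identical.
Nonsynonymous differences: 0 → same protein.

yes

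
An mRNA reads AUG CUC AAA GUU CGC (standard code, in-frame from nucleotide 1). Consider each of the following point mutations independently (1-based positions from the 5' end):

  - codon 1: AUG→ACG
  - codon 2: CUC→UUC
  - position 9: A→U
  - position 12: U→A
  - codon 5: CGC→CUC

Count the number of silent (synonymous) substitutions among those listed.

1

Codon 1: AUG (Met) → ACG (Thr) — missense.
Codon 2: CUC (Leu) → UUC (Phe) — missense.
Codon 3: AAA (Lys) → AAU (Asn) — missense.
Codon 4: GUU (Val) → GUA (Val) — synonymous.
Codon 5: CGC (Arg) → CUC (Leu) — missense.
Synonymous: 1 of 5.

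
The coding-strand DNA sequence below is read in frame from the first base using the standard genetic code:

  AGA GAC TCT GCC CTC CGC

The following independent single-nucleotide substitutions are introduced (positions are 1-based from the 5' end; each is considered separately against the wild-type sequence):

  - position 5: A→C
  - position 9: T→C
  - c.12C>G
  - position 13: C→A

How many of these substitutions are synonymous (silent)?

2

Codon 2: GAC (Asp) → GCC (Ala) — missense.
Codon 3: TCT (Ser) → TCC (Ser) — synonymous.
Codon 4: GCC (Ala) → GCG (Ala) — synonymous.
Codon 5: CTC (Leu) → ATC (Ile) — missense.
Synonymous: 2 of 4.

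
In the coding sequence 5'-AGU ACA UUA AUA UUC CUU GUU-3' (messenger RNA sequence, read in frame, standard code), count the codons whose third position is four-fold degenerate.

Codon 1 AGU (Ser): third position 2-fold.
Codon 2 ACA (Thr): third position 4-fold.
Codon 3 UUA (Leu): third position 2-fold.
Codon 4 AUA (Ile): third position 3-fold.
Codon 5 UUC (Phe): third position 2-fold.
Codon 6 CUU (Leu): third position 4-fold.
Codon 7 GUU (Val): third position 4-fold.
Four-fold degenerate third positions: 3.

3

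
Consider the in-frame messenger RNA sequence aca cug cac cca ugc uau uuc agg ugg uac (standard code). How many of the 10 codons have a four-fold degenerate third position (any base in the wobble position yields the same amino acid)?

3

Codon 1 ACA (Thr): third position 4-fold.
Codon 2 CUG (Leu): third position 4-fold.
Codon 3 CAC (His): third position 2-fold.
Codon 4 CCA (Pro): third position 4-fold.
Codon 5 UGC (Cys): third position 2-fold.
Codon 6 UAU (Tyr): third position 2-fold.
Codon 7 UUC (Phe): third position 2-fold.
Codon 8 AGG (Arg): third position 2-fold.
Codon 9 UGG (Trp): third position 1-fold.
Codon 10 UAC (Tyr): third position 2-fold.
Four-fold degenerate third positions: 3.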